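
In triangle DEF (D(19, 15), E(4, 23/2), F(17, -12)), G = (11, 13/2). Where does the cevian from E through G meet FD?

Barycentric coordinates of G with respect to DEF: (1/4, 1/2, 1/4).
On side FD the E-coordinate is zero; dropping G's E-weight 1/2 and renormalizing the remaining 1/4 : 1/4 gives weights 1/2, 1/2 on F, D.
H = (1/2)·(17, -12) + (1/2)·(19, 15) = (18, 3/2).

(18, 3/2)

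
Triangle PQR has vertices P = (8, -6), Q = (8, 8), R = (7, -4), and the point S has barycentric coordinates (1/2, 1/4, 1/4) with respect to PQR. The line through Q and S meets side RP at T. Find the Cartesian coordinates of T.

Line QS meets RP where the Q-coordinate vanishes; zeroing S's Q-weight and renormalizing leaves R, P-weights 1/4 : 1/2 → (1/3, 2/3).
So T = (1/3)·R + (2/3)·P = (23/3, -16/3).

(23/3, -16/3)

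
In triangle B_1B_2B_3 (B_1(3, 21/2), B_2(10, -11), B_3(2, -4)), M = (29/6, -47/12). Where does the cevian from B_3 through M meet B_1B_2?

Barycentric coordinates of M with respect to B_1B_2B_3: (1/6, 1/3, 1/2).
On side B_1B_2 the B_3-coordinate is zero; dropping M's B_3-weight 1/2 and renormalizing the remaining 1/6 : 1/3 gives weights 1/3, 2/3 on B_1, B_2.
N = (1/3)·(3, 21/2) + (2/3)·(10, -11) = (23/3, -23/6).

(23/3, -23/6)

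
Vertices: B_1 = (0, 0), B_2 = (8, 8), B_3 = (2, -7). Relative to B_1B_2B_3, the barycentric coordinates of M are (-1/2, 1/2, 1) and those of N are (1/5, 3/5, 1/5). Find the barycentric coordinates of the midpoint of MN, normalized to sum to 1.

(-3/20, 11/20, 3/5)

Since both coordinate triples sum to 1, the midpoint's barycentrics are the componentwise average.
(-1/2+1/5)/2 = -3/20; similarly 11/20 and 3/5.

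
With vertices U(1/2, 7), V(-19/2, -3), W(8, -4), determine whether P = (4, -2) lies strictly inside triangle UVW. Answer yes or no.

yes

Barycentric coordinates of P: (31/185, 29/185, 25/37).
The three coordinates are positive, positive, positive; a point is interior exactly when all three are positive.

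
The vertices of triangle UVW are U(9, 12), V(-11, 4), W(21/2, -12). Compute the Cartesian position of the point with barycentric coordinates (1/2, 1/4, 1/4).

(35/8, 4)

P = (1/2)·U + (1/4)·V + (1/4)·W.
x-coordinate: (1/2)·9 + (1/4)·(-11) + (1/4)·(21/2) = 35/8.
y-coordinate: (1/2)·12 + (1/4)·4 + (1/4)·(-12) = 4.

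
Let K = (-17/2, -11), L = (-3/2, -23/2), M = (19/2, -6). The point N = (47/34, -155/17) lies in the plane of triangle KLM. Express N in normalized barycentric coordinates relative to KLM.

Signed area of the reference triangle: [KLM] = ½·((-17/2)·(-23/2−(-6)) + (-3/2)·(-6−(-11)) + (19/2)·(-11−(-23/2))) = ½·(187/4 − 15/2 + 19/4) = 22.
[NLM] = ½·((47/34)·(-23/2−(-6)) + (-3/2)·(-6−(-155/17)) + (19/2)·(-155/17−(-23/2))) = ½·(-517/68 − 159/34 + 1539/68) = 88/17, so the K-coordinate is (88/17)/22 = 4/17.
[KNM] = ½·((-17/2)·(-155/17−(-6)) + (47/34)·(-6−(-11)) + (19/2)·(-11−(-155/17))) = ½·(53/2 + 235/34 − 304/17) = 132/17, so the L-coordinate is 6/17.
[KLN] = ½·((-17/2)·(-23/2−(-155/17)) + (-3/2)·(-155/17−(-11)) + (47/34)·(-11−(-23/2))) = ½·(81/4 − 48/17 + 47/68) = 154/17, so the M-coordinate is 7/17.
Check: 4/17 + 6/17 + 7/17 = 1.

(4/17, 6/17, 7/17)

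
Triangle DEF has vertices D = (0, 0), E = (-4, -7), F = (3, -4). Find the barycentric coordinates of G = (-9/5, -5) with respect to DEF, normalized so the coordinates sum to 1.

Signed area of the reference triangle: [DEF] = ½·(0·(-7−(-4)) + (-4)·(-4−0) + 3·(0−(-7))) = ½·(0 + 16 + 21) = 37/2.
[GEF] = ½·((-9/5)·(-7−(-4)) + (-4)·(-4−(-5)) + 3·(-5−(-7))) = ½·(27/5 − 4 + 6) = 37/10, so the D-coordinate is (37/10)/(37/2) = 1/5.
[DGF] = ½·(0·(-5−(-4)) + (-9/5)·(-4−0) + 3·(0−(-5))) = ½·(0 + 36/5 + 15) = 111/10, so the E-coordinate is 3/5.
[DEG] = ½·(0·(-7−(-5)) + (-4)·(-5−0) + (-9/5)·(0−(-7))) = ½·(0 + 20 − 63/5) = 37/10, so the F-coordinate is 1/5.

(1/5, 3/5, 1/5)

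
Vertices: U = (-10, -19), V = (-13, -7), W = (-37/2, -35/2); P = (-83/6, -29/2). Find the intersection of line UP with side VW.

Barycentric coordinates of P with respect to UVW: (1/3, 1/3, 1/3).
On side VW the U-coordinate is zero; dropping P's U-weight 1/3 and renormalizing the remaining 1/3 : 1/3 gives weights 1/2, 1/2 on V, W.
Q = (1/2)·(-13, -7) + (1/2)·(-37/2, -35/2) = (-63/4, -49/4).

(-63/4, -49/4)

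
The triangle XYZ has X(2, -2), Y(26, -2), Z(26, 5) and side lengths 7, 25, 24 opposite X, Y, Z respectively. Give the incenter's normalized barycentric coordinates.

The incenter has barycentric coordinates proportional to the opposite side lengths: (7 : 25 : 24).
Normalizing by 7+25+24 = 56 gives (1/8, 25/56, 3/7).

(1/8, 25/56, 3/7)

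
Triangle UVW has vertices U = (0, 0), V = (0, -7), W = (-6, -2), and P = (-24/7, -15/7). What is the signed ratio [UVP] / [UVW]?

4/7

[UVW] = ½·(0·(-7−(-2)) + 0·(-2−0) + (-6)·(0−(-7))) = ½·(0 + 0 − 42) = -21.
[UVP] = ½·(0·(-7−(-15/7)) + 0·(-15/7−0) + (-24/7)·(0−(-7))) = ½·(0 + 0 − 24) = -12, so the ratio is (-12)/(-21) = 4/7.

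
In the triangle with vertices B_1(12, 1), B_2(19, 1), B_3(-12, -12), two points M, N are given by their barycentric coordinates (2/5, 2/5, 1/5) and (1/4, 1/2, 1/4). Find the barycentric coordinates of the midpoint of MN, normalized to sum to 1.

(13/40, 9/20, 9/40)

Since both coordinate triples sum to 1, the midpoint's barycentrics are the componentwise average.
(2/5+1/4)/2 = 13/40; similarly 9/20 and 9/40.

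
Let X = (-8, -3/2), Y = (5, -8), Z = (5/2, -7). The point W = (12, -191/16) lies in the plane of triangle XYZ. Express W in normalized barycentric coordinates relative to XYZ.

(-7/8, 1/8, 7/4)

Signed area of the reference triangle: [XYZ] = ½·((-8)·(-8−(-7)) + 5·(-7−(-3/2)) + (5/2)·(-3/2−(-8))) = ½·(8 − 55/2 + 65/4) = -13/8.
[WYZ] = ½·(12·(-8−(-7)) + 5·(-7−(-191/16)) + (5/2)·(-191/16−(-8))) = ½·(-12 + 395/16 − 315/32) = 91/64, so the X-coordinate is (91/64)/(-13/8) = -7/8.
[XWZ] = ½·((-8)·(-191/16−(-7)) + 12·(-7−(-3/2)) + (5/2)·(-3/2−(-191/16))) = ½·(79/2 − 66 + 835/32) = -13/64, so the Y-coordinate is 1/8.
[XYW] = ½·((-8)·(-8−(-191/16)) + 5·(-191/16−(-3/2)) + 12·(-3/2−(-8))) = ½·(-63/2 − 835/16 + 78) = -91/32, so the Z-coordinate is 7/4.
Check: -7/8 + 1/8 + 7/4 = 1.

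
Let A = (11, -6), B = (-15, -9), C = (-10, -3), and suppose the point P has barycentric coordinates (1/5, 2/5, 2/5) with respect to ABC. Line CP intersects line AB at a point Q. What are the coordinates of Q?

Line CP meets AB where the C-coordinate vanishes; zeroing P's C-weight and renormalizing leaves A, B-weights 1/5 : 2/5 → (1/3, 2/3).
So Q = (1/3)·A + (2/3)·B = (-19/3, -8).

(-19/3, -8)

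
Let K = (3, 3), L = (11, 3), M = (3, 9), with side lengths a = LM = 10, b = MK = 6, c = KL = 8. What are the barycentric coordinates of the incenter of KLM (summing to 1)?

(5/12, 1/4, 1/3)

The incenter has barycentric coordinates proportional to the opposite side lengths: (10 : 6 : 8).
Normalizing by 10+6+8 = 24 gives (5/12, 1/4, 1/3).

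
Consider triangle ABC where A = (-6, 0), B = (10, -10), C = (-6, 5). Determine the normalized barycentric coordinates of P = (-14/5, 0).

(2/5, 1/5, 2/5)

Signed area of the reference triangle: [ABC] = ½·((-6)·(-10−5) + 10·(5−0) + (-6)·(0−(-10))) = ½·(90 + 50 − 60) = 40.
[PBC] = ½·((-14/5)·(-10−5) + 10·(5−0) + (-6)·(0−(-10))) = ½·(42 + 50 − 60) = 16, so the A-coordinate is 16/40 = 2/5.
[APC] = ½·((-6)·(0−5) + (-14/5)·(5−0) + (-6)·(0−0)) = ½·(30 − 14 + 0) = 8, so the B-coordinate is 1/5.
[ABP] = ½·((-6)·(-10−0) + 10·(0−0) + (-14/5)·(0−(-10))) = ½·(60 + 0 − 28) = 16, so the C-coordinate is 2/5.
Check: 2/5 + 1/5 + 2/5 = 1.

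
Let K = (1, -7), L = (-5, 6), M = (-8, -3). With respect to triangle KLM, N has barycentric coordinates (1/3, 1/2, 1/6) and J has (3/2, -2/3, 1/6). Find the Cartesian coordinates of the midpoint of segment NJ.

(0, -89/12)

Barycentric coordinates of the midpoint are the average: (11/12, -1/12, 1/6).
Converting: (11/12)·K + (-1/12)·L + (1/6)·M = (0, -89/12).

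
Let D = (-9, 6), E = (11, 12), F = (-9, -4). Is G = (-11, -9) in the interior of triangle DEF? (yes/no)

Barycentric coordinates of G: (-17/50, -1/10, 36/25).
The three coordinates are negative, negative, positive; a point is interior exactly when all three are positive.

no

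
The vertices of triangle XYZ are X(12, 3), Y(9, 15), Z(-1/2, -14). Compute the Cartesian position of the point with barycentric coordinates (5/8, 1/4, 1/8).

(155/16, 31/8)

W = (5/8)·X + (1/4)·Y + (1/8)·Z.
x-coordinate: (5/8)·12 + (1/4)·9 + (1/8)·(-1/2) = 155/16.
y-coordinate: (5/8)·3 + (1/4)·15 + (1/8)·(-14) = 31/8.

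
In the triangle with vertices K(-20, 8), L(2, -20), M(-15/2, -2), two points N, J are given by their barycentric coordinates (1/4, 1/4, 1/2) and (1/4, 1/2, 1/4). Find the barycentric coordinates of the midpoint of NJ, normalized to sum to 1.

Since both coordinate triples sum to 1, the midpoint's barycentrics are the componentwise average.
(1/4+1/4)/2 = 1/4; similarly 3/8 and 3/8.

(1/4, 3/8, 3/8)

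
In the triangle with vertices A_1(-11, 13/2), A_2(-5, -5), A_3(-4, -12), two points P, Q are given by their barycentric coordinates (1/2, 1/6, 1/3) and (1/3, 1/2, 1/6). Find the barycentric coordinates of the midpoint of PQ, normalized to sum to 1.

Since both coordinate triples sum to 1, the midpoint's barycentrics are the componentwise average.
(1/2+1/3)/2 = 5/12; similarly 1/3 and 1/4.

(5/12, 1/3, 1/4)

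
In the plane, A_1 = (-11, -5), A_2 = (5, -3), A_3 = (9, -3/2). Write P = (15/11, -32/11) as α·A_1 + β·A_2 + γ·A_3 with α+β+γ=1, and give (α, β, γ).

(4/11, 1/11, 6/11)

Signed area of the reference triangle: [A_1A_2A_3] = ½·((-11)·(-3−(-3/2)) + 5·(-3/2−(-5)) + 9·(-5−(-3))) = ½·(33/2 + 35/2 − 18) = 8.
[PA_2A_3] = ½·((15/11)·(-3−(-3/2)) + 5·(-3/2−(-32/11)) + 9·(-32/11−(-3))) = ½·(-45/22 + 155/22 + 9/11) = 32/11, so the A_1-coordinate is (32/11)/8 = 4/11.
[A_1PA_3] = ½·((-11)·(-32/11−(-3/2)) + (15/11)·(-3/2−(-5)) + 9·(-5−(-32/11))) = ½·(31/2 + 105/22 − 207/11) = 8/11, so the A_2-coordinate is 1/11.
[A_1A_2P] = ½·((-11)·(-3−(-32/11)) + 5·(-32/11−(-5)) + (15/11)·(-5−(-3))) = ½·(1 + 115/11 − 30/11) = 48/11, so the A_3-coordinate is 6/11.
Check: 4/11 + 1/11 + 6/11 = 1.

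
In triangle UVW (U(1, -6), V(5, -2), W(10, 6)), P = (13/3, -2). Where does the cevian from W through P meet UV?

Barycentric coordinates of P with respect to UVW: (4/9, 1/3, 2/9).
On side UV the W-coordinate is zero; dropping P's W-weight 2/9 and renormalizing the remaining 4/9 : 1/3 gives weights 4/7, 3/7 on U, V.
Q = (4/7)·(1, -6) + (3/7)·(5, -2) = (19/7, -30/7).

(19/7, -30/7)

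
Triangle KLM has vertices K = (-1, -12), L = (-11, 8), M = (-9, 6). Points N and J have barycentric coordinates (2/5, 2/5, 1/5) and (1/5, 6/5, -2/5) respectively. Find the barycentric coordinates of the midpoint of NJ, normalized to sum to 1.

(3/10, 4/5, -1/10)

Since both coordinate triples sum to 1, the midpoint's barycentrics are the componentwise average.
(2/5+1/5)/2 = 3/10; similarly 4/5 and -1/10.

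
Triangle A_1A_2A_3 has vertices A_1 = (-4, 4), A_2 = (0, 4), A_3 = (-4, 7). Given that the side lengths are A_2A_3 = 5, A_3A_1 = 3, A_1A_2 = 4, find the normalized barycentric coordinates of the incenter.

(5/12, 1/4, 1/3)

The incenter has barycentric coordinates proportional to the opposite side lengths: (5 : 3 : 4).
Normalizing by 5+3+4 = 12 gives (5/12, 1/4, 1/3).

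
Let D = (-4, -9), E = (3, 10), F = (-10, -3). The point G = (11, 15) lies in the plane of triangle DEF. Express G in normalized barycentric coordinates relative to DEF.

Signed area of the reference triangle: [DEF] = ½·((-4)·(10−(-3)) + 3·(-3−(-9)) + (-10)·(-9−10)) = ½·(-52 + 18 + 190) = 78.
[GEF] = ½·(11·(10−(-3)) + 3·(-3−15) + (-10)·(15−10)) = ½·(143 − 54 − 50) = 39/2, so the D-coordinate is (39/2)/78 = 1/4.
[DGF] = ½·((-4)·(15−(-3)) + 11·(-3−(-9)) + (-10)·(-9−15)) = ½·(-72 + 66 + 240) = 117, so the E-coordinate is 3/2.
[DEG] = ½·((-4)·(10−15) + 3·(15−(-9)) + 11·(-9−10)) = ½·(20 + 72 − 209) = -117/2, so the F-coordinate is -3/4.

(1/4, 3/2, -3/4)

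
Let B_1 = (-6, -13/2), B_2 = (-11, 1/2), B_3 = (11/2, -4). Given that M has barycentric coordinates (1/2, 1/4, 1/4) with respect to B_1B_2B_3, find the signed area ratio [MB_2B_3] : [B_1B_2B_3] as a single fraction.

1/2

The signed ratio [MB_2B_3]/[B_1B_2B_3] equals the barycentric coordinate of M at vertex B_1, which is 1/2.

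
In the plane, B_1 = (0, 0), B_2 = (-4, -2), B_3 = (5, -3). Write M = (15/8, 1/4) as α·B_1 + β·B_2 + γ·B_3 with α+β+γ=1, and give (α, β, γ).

Signed area of the reference triangle: [B_1B_2B_3] = ½·(0·(-2−(-3)) + (-4)·(-3−0) + 5·(0−(-2))) = ½·(0 + 12 + 10) = 11.
[MB_2B_3] = ½·((15/8)·(-2−(-3)) + (-4)·(-3−(1/4)) + 5·(1/4−(-2))) = ½·(15/8 + 13 + 45/4) = 209/16, so the B_1-coordinate is (209/16)/11 = 19/16.
[B_1MB_3] = ½·(0·(1/4−(-3)) + (15/8)·(-3−0) + 5·(0−(1/4))) = ½·(0 − 45/8 − 5/4) = -55/16, so the B_2-coordinate is -5/16.
[B_1B_2M] = ½·(0·(-2−(1/4)) + (-4)·(1/4−0) + (15/8)·(0−(-2))) = ½·(0 − 1 + 15/4) = 11/8, so the B_3-coordinate is 1/8.

(19/16, -5/16, 1/8)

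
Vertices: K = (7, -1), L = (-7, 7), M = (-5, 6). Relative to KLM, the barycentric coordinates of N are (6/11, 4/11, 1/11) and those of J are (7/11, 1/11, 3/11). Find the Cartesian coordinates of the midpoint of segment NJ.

Barycentric coordinates of the midpoint are the average: (13/22, 5/22, 2/11).
Converting: (13/22)·K + (5/22)·L + (2/11)·M = (18/11, 23/11).

(18/11, 23/11)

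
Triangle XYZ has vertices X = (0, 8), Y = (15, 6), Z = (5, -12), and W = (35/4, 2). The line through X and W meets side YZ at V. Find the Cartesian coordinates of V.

(35/3, 0)

Barycentric coordinates of W with respect to XYZ: (1/4, 1/2, 1/4).
On side YZ the X-coordinate is zero; dropping W's X-weight 1/4 and renormalizing the remaining 1/2 : 1/4 gives weights 2/3, 1/3 on Y, Z.
V = (2/3)·(15, 6) + (1/3)·(5, -12) = (35/3, 0).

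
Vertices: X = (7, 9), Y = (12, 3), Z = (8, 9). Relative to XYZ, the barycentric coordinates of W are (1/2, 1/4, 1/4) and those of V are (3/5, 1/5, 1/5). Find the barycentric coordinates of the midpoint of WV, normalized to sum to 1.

(11/20, 9/40, 9/40)

Since both coordinate triples sum to 1, the midpoint's barycentrics are the componentwise average.
(1/2+3/5)/2 = 11/20; similarly 9/40 and 9/40.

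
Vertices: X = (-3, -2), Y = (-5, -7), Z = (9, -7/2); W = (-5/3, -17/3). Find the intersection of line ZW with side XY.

Barycentric coordinates of W with respect to XYZ: (1/9, 2/3, 2/9).
On side XY the Z-coordinate is zero; dropping W's Z-weight 2/9 and renormalizing the remaining 1/9 : 2/3 gives weights 1/7, 6/7 on X, Y.
V = (1/7)·(-3, -2) + (6/7)·(-5, -7) = (-33/7, -44/7).

(-33/7, -44/7)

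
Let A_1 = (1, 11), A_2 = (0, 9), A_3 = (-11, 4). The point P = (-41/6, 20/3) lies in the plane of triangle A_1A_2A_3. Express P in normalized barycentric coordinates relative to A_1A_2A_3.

(1/2, -1/6, 2/3)

Signed area of the reference triangle: [A_1A_2A_3] = ½·(1·(9−4) + 0·(4−11) + (-11)·(11−9)) = ½·(5 + 0 − 22) = -17/2.
[PA_2A_3] = ½·((-41/6)·(9−4) + 0·(4−(20/3)) + (-11)·(20/3−9)) = ½·(-205/6 + 0 + 77/3) = -17/4, so the A_1-coordinate is (-17/4)/(-17/2) = 1/2.
[A_1PA_3] = ½·(1·(20/3−4) + (-41/6)·(4−11) + (-11)·(11−(20/3))) = ½·(8/3 + 287/6 − 143/3) = 17/12, so the A_2-coordinate is -1/6.
[A_1A_2P] = ½·(1·(9−(20/3)) + 0·(20/3−11) + (-41/6)·(11−9)) = ½·(7/3 + 0 − 41/3) = -17/3, so the A_3-coordinate is 2/3.
Check: 1/2 − 1/6 + 2/3 = 1.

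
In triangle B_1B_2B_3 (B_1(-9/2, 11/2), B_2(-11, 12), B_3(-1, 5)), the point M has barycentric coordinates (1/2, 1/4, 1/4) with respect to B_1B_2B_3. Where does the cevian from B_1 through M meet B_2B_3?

Line B_1M meets B_2B_3 where the B_1-coordinate vanishes; zeroing M's B_1-weight and renormalizing leaves B_2, B_3-weights 1/4 : 1/4 → (1/2, 1/2).
So N = (1/2)·B_2 + (1/2)·B_3 = (-6, 17/2).

(-6, 17/2)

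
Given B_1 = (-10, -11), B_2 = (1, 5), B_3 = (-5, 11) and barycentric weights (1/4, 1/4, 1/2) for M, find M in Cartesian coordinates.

(-19/4, 4)

M = (1/4)·B_1 + (1/4)·B_2 + (1/2)·B_3.
x-coordinate: (1/4)·(-10) + (1/4)·1 + (1/2)·(-5) = -19/4.
y-coordinate: (1/4)·(-11) + (1/4)·5 + (1/2)·11 = 4.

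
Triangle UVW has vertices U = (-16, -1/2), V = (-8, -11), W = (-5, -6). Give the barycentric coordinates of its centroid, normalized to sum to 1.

The centroid is the average of the vertices, so each weight is 1/3.

(1/3, 1/3, 1/3)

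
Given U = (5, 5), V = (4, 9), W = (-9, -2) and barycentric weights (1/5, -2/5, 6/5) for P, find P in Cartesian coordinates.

(-57/5, -5)

P = (1/5)·U + (-2/5)·V + (6/5)·W.
x-coordinate: (1/5)·5 + (-2/5)·4 + (6/5)·(-9) = -57/5.
y-coordinate: (1/5)·5 + (-2/5)·9 + (6/5)·(-2) = -5.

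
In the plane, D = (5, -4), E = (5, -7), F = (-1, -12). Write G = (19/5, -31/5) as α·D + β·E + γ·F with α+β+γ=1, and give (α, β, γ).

Signed area of the reference triangle: [DEF] = ½·(5·(-7−(-12)) + 5·(-12−(-4)) + (-1)·(-4−(-7))) = ½·(25 − 40 − 3) = -9.
[GEF] = ½·((19/5)·(-7−(-12)) + 5·(-12−(-31/5)) + (-1)·(-31/5−(-7))) = ½·(19 − 29 − 4/5) = -27/5, so the D-coordinate is (-27/5)/(-9) = 3/5.
[DGF] = ½·(5·(-31/5−(-12)) + (19/5)·(-12−(-4)) + (-1)·(-4−(-31/5))) = ½·(29 − 152/5 − 11/5) = -9/5, so the E-coordinate is 1/5.
[DEG] = ½·(5·(-7−(-31/5)) + 5·(-31/5−(-4)) + (19/5)·(-4−(-7))) = ½·(-4 − 11 + 57/5) = -9/5, so the F-coordinate is 1/5.
Check: 3/5 + 1/5 + 1/5 = 1.

(3/5, 1/5, 1/5)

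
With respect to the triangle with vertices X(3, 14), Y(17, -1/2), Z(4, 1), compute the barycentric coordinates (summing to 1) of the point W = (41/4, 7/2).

(1/4, 1/2, 1/4)

Signed area of the reference triangle: [XYZ] = ½·(3·(-1/2−1) + 17·(1−14) + 4·(14−(-1/2))) = ½·(-9/2 − 221 + 58) = -335/4.
[WYZ] = ½·((41/4)·(-1/2−1) + 17·(1−(7/2)) + 4·(7/2−(-1/2))) = ½·(-123/8 − 85/2 + 16) = -335/16, so the X-coordinate is (-335/16)/(-335/4) = 1/4.
[XWZ] = ½·(3·(7/2−1) + (41/4)·(1−14) + 4·(14−(7/2))) = ½·(15/2 − 533/4 + 42) = -335/8, so the Y-coordinate is 1/2.
[XYW] = ½·(3·(-1/2−(7/2)) + 17·(7/2−14) + (41/4)·(14−(-1/2))) = ½·(-12 − 357/2 + 1189/8) = -335/16, so the Z-coordinate is 1/4.
Check: 1/4 + 1/2 + 1/4 = 1.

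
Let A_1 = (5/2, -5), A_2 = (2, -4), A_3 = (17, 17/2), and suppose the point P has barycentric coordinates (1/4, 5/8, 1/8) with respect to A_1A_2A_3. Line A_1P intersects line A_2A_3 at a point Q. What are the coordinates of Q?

Line A_1P meets A_2A_3 where the A_1-coordinate vanishes; zeroing P's A_1-weight and renormalizing leaves A_2, A_3-weights 5/8 : 1/8 → (5/6, 1/6).
So Q = (5/6)·A_2 + (1/6)·A_3 = (9/2, -23/12).

(9/2, -23/12)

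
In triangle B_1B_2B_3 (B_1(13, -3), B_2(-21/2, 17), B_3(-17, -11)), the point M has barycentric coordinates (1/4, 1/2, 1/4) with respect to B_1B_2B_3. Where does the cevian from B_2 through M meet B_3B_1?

Line B_2M meets B_3B_1 where the B_2-coordinate vanishes; zeroing M's B_2-weight and renormalizing leaves B_3, B_1-weights 1/4 : 1/4 → (1/2, 1/2).
So N = (1/2)·B_3 + (1/2)·B_1 = (-2, -7).

(-2, -7)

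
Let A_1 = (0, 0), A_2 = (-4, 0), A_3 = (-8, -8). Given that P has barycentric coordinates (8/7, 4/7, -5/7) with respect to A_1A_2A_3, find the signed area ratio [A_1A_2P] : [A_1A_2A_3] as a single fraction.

The signed ratio [A_1A_2P]/[A_1A_2A_3] equals the barycentric coordinate of P at vertex A_3, which is -5/7.

-5/7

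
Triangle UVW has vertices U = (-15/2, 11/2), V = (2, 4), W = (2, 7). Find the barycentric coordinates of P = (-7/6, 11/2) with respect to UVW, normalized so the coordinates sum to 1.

(1/3, 1/3, 1/3)

Signed area of the reference triangle: [UVW] = ½·((-15/2)·(4−7) + 2·(7−(11/2)) + 2·(11/2−4)) = ½·(45/2 + 3 + 3) = 57/4.
[PVW] = ½·((-7/6)·(4−7) + 2·(7−(11/2)) + 2·(11/2−4)) = ½·(7/2 + 3 + 3) = 19/4, so the U-coordinate is (19/4)/(57/4) = 1/3.
[UPW] = ½·((-15/2)·(11/2−7) + (-7/6)·(7−(11/2)) + 2·(11/2−(11/2))) = ½·(45/4 − 7/4 + 0) = 19/4, so the V-coordinate is 1/3.
[UVP] = ½·((-15/2)·(4−(11/2)) + 2·(11/2−(11/2)) + (-7/6)·(11/2−4)) = ½·(45/4 + 0 − 7/4) = 19/4, so the W-coordinate is 1/3.
Check: 1/3 + 1/3 + 1/3 = 1.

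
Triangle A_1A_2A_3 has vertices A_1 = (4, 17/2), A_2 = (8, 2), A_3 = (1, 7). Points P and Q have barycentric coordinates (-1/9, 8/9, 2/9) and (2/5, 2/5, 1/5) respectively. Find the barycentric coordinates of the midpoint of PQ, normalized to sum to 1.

Since both coordinate triples sum to 1, the midpoint's barycentrics are the componentwise average.
(-1/9+2/5)/2 = 13/90; similarly 29/45 and 19/90.

(13/90, 29/45, 19/90)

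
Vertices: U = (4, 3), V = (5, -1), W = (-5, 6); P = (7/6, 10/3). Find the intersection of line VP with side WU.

Barycentric coordinates of P with respect to UVW: (1/2, 1/6, 1/3).
On side WU the V-coordinate is zero; dropping P's V-weight 1/6 and renormalizing the remaining 1/3 : 1/2 gives weights 2/5, 3/5 on W, U.
Q = (2/5)·(-5, 6) + (3/5)·(4, 3) = (2/5, 21/5).

(2/5, 21/5)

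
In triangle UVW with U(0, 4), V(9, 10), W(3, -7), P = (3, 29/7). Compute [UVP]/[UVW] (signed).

1/7

[UVW] = ½·(0·(10−(-7)) + 9·(-7−4) + 3·(4−10)) = ½·(0 − 99 − 18) = -117/2.
[UVP] = ½·(0·(10−(29/7)) + 9·(29/7−4) + 3·(4−10)) = ½·(0 + 9/7 − 18) = -117/14, so the ratio is (-117/14)/(-117/2) = 1/7.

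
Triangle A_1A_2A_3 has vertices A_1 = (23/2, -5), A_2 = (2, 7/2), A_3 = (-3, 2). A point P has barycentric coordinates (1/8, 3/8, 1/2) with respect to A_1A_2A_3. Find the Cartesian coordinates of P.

(11/16, 27/16)

P = (1/8)·A_1 + (3/8)·A_2 + (1/2)·A_3.
x-coordinate: (1/8)·(23/2) + (3/8)·2 + (1/2)·(-3) = 11/16.
y-coordinate: (1/8)·(-5) + (3/8)·(7/2) + (1/2)·2 = 27/16.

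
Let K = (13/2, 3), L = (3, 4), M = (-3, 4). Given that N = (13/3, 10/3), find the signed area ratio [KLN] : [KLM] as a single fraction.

[KLM] = ½·((13/2)·(4−4) + 3·(4−3) + (-3)·(3−4)) = ½·(0 + 3 + 3) = 3.
[KLN] = ½·((13/2)·(4−(10/3)) + 3·(10/3−3) + (13/3)·(3−4)) = ½·(13/3 + 1 − 13/3) = 1/2, so the ratio is (1/2)/3 = 1/6.

1/6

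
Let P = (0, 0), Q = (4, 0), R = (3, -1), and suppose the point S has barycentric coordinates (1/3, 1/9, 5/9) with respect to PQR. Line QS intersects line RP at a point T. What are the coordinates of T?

Line QS meets RP where the Q-coordinate vanishes; zeroing S's Q-weight and renormalizing leaves R, P-weights 5/9 : 1/3 → (5/8, 3/8).
So T = (5/8)·R + (3/8)·P = (15/8, -5/8).

(15/8, -5/8)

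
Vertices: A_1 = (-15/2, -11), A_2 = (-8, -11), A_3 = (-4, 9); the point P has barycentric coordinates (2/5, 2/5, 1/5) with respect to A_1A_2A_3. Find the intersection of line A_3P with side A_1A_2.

(-31/4, -11)

Line A_3P meets A_1A_2 where the A_3-coordinate vanishes; zeroing P's A_3-weight and renormalizing leaves A_1, A_2-weights 2/5 : 2/5 → (1/2, 1/2).
So Q = (1/2)·A_1 + (1/2)·A_2 = (-31/4, -11).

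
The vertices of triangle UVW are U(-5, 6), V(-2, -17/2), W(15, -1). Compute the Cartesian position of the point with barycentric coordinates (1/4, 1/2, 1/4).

(3/2, -3)

P = (1/4)·U + (1/2)·V + (1/4)·W.
x-coordinate: (1/4)·(-5) + (1/2)·(-2) + (1/4)·15 = 3/2.
y-coordinate: (1/4)·6 + (1/2)·(-17/2) + (1/4)·(-1) = -3.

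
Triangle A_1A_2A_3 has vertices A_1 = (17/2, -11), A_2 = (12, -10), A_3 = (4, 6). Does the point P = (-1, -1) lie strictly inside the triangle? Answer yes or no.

Barycentric coordinates of P: (17/8, -233/128, 89/128).
The three coordinates are positive, negative, positive; a point is interior exactly when all three are positive.

no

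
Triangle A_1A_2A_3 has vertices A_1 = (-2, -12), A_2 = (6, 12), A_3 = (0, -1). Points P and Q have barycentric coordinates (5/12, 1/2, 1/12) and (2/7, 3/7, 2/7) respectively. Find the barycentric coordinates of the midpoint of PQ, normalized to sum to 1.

(59/168, 13/28, 31/168)

Since both coordinate triples sum to 1, the midpoint's barycentrics are the componentwise average.
(5/12+2/7)/2 = 59/168; similarly 13/28 and 31/168.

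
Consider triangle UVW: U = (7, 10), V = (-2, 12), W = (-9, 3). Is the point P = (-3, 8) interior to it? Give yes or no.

yes

Barycentric coordinates of P: (1/5, 2/5, 2/5).
The three coordinates are positive, positive, positive; a point is interior exactly when all three are positive.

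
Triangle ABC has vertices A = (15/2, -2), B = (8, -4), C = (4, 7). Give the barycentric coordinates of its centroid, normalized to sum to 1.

(1/3, 1/3, 1/3)

The centroid is the average of the vertices, so each weight is 1/3.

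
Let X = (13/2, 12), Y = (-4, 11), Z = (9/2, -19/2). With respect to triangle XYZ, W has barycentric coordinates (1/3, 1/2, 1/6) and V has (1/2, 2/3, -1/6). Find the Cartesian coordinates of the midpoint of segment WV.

Barycentric coordinates of the midpoint are the average: (5/12, 7/12, 0).
Converting: (5/12)·X + (7/12)·Y + 0·Z = (3/8, 137/12).

(3/8, 137/12)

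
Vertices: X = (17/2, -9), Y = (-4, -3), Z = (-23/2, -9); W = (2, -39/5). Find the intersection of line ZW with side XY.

(43/8, -15/2)

Barycentric coordinates of W with respect to XYZ: (3/5, 1/5, 1/5).
On side XY the Z-coordinate is zero; dropping W's Z-weight 1/5 and renormalizing the remaining 3/5 : 1/5 gives weights 3/4, 1/4 on X, Y.
V = (3/4)·(17/2, -9) + (1/4)·(-4, -3) = (43/8, -15/2).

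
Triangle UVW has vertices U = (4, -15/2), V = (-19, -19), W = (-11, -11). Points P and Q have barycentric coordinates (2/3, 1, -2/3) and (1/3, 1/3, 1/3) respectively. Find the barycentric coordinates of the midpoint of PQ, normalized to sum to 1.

(1/2, 2/3, -1/6)

Since both coordinate triples sum to 1, the midpoint's barycentrics are the componentwise average.
(2/3+1/3)/2 = 1/2; similarly 2/3 and -1/6.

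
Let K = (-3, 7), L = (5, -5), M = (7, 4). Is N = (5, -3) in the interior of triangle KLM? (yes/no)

Barycentric coordinates of N: (1/24, 19/24, 1/6).
The three coordinates are positive, positive, positive; a point is interior exactly when all three are positive.

yes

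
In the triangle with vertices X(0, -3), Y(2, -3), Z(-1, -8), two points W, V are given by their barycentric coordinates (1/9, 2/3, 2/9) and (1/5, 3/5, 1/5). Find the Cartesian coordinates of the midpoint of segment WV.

(19/18, -73/18)

Barycentric coordinates of the midpoint are the average: (7/45, 19/30, 19/90).
Converting: (7/45)·X + (19/30)·Y + (19/90)·Z = (19/18, -73/18).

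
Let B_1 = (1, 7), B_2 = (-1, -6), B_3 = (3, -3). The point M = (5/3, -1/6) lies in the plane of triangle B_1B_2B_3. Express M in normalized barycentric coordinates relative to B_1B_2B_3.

Signed area of the reference triangle: [B_1B_2B_3] = ½·(1·(-6−(-3)) + (-1)·(-3−7) + 3·(7−(-6))) = ½·(-3 + 10 + 39) = 23.
[MB_2B_3] = ½·((5/3)·(-6−(-3)) + (-1)·(-3−(-1/6)) + 3·(-1/6−(-6))) = ½·(-5 + 17/6 + 35/2) = 23/3, so the B_1-coordinate is (23/3)/23 = 1/3.
[B_1MB_3] = ½·(1·(-1/6−(-3)) + (5/3)·(-3−7) + 3·(7−(-1/6))) = ½·(17/6 − 50/3 + 43/2) = 23/6, so the B_2-coordinate is 1/6.
[B_1B_2M] = ½·(1·(-6−(-1/6)) + (-1)·(-1/6−7) + (5/3)·(7−(-6))) = ½·(-35/6 + 43/6 + 65/3) = 23/2, so the B_3-coordinate is 1/2.
Check: 1/3 + 1/6 + 1/2 = 1.

(1/3, 1/6, 1/2)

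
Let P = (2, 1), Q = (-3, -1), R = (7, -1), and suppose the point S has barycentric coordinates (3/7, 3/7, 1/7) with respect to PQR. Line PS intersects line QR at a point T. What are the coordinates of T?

Line PS meets QR where the P-coordinate vanishes; zeroing S's P-weight and renormalizing leaves Q, R-weights 3/7 : 1/7 → (3/4, 1/4).
So T = (3/4)·Q + (1/4)·R = (-1/2, -1).

(-1/2, -1)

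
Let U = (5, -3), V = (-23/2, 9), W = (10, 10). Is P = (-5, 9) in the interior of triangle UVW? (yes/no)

Barycentric coordinates of P: (13/549, 380/549, 52/183).
The three coordinates are positive, positive, positive; a point is interior exactly when all three are positive.

yes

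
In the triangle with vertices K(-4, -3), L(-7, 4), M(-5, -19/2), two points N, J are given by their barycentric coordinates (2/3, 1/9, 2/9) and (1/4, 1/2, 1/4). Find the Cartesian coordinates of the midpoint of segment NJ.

Barycentric coordinates of the midpoint are the average: (11/24, 11/36, 17/72).
Converting: (11/24)·K + (11/36)·L + (17/72)·M = (-371/72, -115/48).

(-371/72, -115/48)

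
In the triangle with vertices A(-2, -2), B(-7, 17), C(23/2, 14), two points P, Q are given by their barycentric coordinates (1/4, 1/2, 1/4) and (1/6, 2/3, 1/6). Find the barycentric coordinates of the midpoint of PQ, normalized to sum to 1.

(5/24, 7/12, 5/24)

Since both coordinate triples sum to 1, the midpoint's barycentrics are the componentwise average.
(1/4+1/6)/2 = 5/24; similarly 7/12 and 5/24.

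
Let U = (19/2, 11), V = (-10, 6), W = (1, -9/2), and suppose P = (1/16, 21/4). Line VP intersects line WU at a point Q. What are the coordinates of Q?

Barycentric coordinates of P with respect to UVW: (3/8, 3/8, 1/4).
On side WU the V-coordinate is zero; dropping P's V-weight 3/8 and renormalizing the remaining 1/4 : 3/8 gives weights 2/5, 3/5 on W, U.
Q = (2/5)·(1, -9/2) + (3/5)·(19/2, 11) = (61/10, 24/5).

(61/10, 24/5)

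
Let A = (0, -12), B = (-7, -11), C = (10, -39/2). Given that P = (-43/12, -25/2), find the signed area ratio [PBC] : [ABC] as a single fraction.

[ABC] = ½·(0·(-11−(-39/2)) + (-7)·(-39/2−(-12)) + 10·(-12−(-11))) = ½·(0 + 105/2 − 10) = 85/4.
[PBC] = ½·((-43/12)·(-11−(-39/2)) + (-7)·(-39/2−(-25/2)) + 10·(-25/2−(-11))) = ½·(-731/24 + 49 − 15) = 85/48, so the ratio is (85/48)/(85/4) = 1/12.

1/12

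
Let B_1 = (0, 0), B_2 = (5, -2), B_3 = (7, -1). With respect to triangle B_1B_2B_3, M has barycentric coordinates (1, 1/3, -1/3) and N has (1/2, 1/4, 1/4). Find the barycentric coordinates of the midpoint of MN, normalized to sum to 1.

(3/4, 7/24, -1/24)

Since both coordinate triples sum to 1, the midpoint's barycentrics are the componentwise average.
(1+1/2)/2 = 3/4; similarly 7/24 and -1/24.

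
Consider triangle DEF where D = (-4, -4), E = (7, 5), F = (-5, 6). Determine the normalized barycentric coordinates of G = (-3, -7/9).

Signed area of the reference triangle: [DEF] = ½·((-4)·(5−6) + 7·(6−(-4)) + (-5)·(-4−5)) = ½·(4 + 70 + 45) = 119/2.
[GEF] = ½·((-3)·(5−6) + 7·(6−(-7/9)) + (-5)·(-7/9−5)) = ½·(3 + 427/9 + 260/9) = 119/3, so the D-coordinate is (119/3)/(119/2) = 2/3.
[DGF] = ½·((-4)·(-7/9−6) + (-3)·(6−(-4)) + (-5)·(-4−(-7/9))) = ½·(244/9 − 30 + 145/9) = 119/18, so the E-coordinate is 1/9.
[DEG] = ½·((-4)·(5−(-7/9)) + 7·(-7/9−(-4)) + (-3)·(-4−5)) = ½·(-208/9 + 203/9 + 27) = 119/9, so the F-coordinate is 2/9.

(2/3, 1/9, 2/9)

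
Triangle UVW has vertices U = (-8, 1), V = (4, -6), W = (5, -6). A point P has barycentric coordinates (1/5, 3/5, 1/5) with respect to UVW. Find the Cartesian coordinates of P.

P = (1/5)·U + (3/5)·V + (1/5)·W.
x-coordinate: (1/5)·(-8) + (3/5)·4 + (1/5)·5 = 9/5.
y-coordinate: (1/5)·1 + (3/5)·(-6) + (1/5)·(-6) = -23/5.

(9/5, -23/5)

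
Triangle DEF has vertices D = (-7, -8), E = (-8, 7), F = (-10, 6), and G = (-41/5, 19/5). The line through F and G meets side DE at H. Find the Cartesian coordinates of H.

(-31/4, 13/4)

Barycentric coordinates of G with respect to DEF: (1/5, 3/5, 1/5).
On side DE the F-coordinate is zero; dropping G's F-weight 1/5 and renormalizing the remaining 1/5 : 3/5 gives weights 1/4, 3/4 on D, E.
H = (1/4)·(-7, -8) + (3/4)·(-8, 7) = (-31/4, 13/4).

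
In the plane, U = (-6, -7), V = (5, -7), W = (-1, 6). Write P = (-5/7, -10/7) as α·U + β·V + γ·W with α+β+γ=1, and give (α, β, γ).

(2/7, 2/7, 3/7)

Signed area of the reference triangle: [UVW] = ½·((-6)·(-7−6) + 5·(6−(-7)) + (-1)·(-7−(-7))) = ½·(78 + 65 + 0) = 143/2.
[PVW] = ½·((-5/7)·(-7−6) + 5·(6−(-10/7)) + (-1)·(-10/7−(-7))) = ½·(65/7 + 260/7 − 39/7) = 143/7, so the U-coordinate is (143/7)/(143/2) = 2/7.
[UPW] = ½·((-6)·(-10/7−6) + (-5/7)·(6−(-7)) + (-1)·(-7−(-10/7))) = ½·(312/7 − 65/7 + 39/7) = 143/7, so the V-coordinate is 2/7.
[UVP] = ½·((-6)·(-7−(-10/7)) + 5·(-10/7−(-7)) + (-5/7)·(-7−(-7))) = ½·(234/7 + 195/7 + 0) = 429/14, so the W-coordinate is 3/7.
Check: 2/7 + 2/7 + 3/7 = 1.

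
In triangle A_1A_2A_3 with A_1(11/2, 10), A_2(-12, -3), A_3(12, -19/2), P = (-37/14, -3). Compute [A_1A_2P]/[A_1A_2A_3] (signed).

[A_1A_2A_3] = ½·((11/2)·(-3−(-19/2)) + (-12)·(-19/2−10) + 12·(10−(-3))) = ½·(143/4 + 234 + 156) = 1703/8.
[A_1A_2P] = ½·((11/2)·(-3−(-3)) + (-12)·(-3−10) + (-37/14)·(10−(-3))) = ½·(0 + 156 − 481/14) = 1703/28, so the ratio is (1703/28)/(1703/8) = 2/7.

2/7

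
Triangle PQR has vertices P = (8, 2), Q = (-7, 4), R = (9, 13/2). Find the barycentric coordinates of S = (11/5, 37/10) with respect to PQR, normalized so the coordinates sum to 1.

(2/5, 2/5, 1/5)

Signed area of the reference triangle: [PQR] = ½·(8·(4−(13/2)) + (-7)·(13/2−2) + 9·(2−4)) = ½·(-20 − 63/2 − 18) = -139/4.
[SQR] = ½·((11/5)·(4−(13/2)) + (-7)·(13/2−(37/10)) + 9·(37/10−4)) = ½·(-11/2 − 98/5 − 27/10) = -139/10, so the P-coordinate is (-139/10)/(-139/4) = 2/5.
[PSR] = ½·(8·(37/10−(13/2)) + (11/5)·(13/2−2) + 9·(2−(37/10))) = ½·(-112/5 + 99/10 − 153/10) = -139/10, so the Q-coordinate is 2/5.
[PQS] = ½·(8·(4−(37/10)) + (-7)·(37/10−2) + (11/5)·(2−4)) = ½·(12/5 − 119/10 − 22/5) = -139/20, so the R-coordinate is 1/5.
Check: 2/5 + 2/5 + 1/5 = 1.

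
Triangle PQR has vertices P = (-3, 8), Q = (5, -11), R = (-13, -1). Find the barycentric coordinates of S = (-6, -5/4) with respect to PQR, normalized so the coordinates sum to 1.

Signed area of the reference triangle: [PQR] = ½·((-3)·(-11−(-1)) + 5·(-1−8) + (-13)·(8−(-11))) = ½·(30 − 45 − 247) = -131.
[SQR] = ½·((-6)·(-11−(-1)) + 5·(-1−(-5/4)) + (-13)·(-5/4−(-11))) = ½·(60 + 5/4 − 507/4) = -131/4, so the P-coordinate is (-131/4)/(-131) = 1/4.
[PSR] = ½·((-3)·(-5/4−(-1)) + (-6)·(-1−8) + (-13)·(8−(-5/4))) = ½·(3/4 + 54 − 481/4) = -131/4, so the Q-coordinate is 1/4.
[PQS] = ½·((-3)·(-11−(-5/4)) + 5·(-5/4−8) + (-6)·(8−(-11))) = ½·(117/4 − 185/4 − 114) = -131/2, so the R-coordinate is 1/2.
Check: 1/4 + 1/4 + 1/2 = 1.

(1/4, 1/4, 1/2)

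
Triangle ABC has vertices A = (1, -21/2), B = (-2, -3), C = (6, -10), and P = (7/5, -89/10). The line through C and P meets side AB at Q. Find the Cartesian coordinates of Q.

Barycentric coordinates of P with respect to ABC: (3/5, 1/5, 1/5).
On side AB the C-coordinate is zero; dropping P's C-weight 1/5 and renormalizing the remaining 3/5 : 1/5 gives weights 3/4, 1/4 on A, B.
Q = (3/4)·(1, -21/2) + (1/4)·(-2, -3) = (1/4, -69/8).

(1/4, -69/8)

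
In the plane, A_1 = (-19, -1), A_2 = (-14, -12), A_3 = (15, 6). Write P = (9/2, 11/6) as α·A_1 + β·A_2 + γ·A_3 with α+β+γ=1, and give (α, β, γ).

Signed area of the reference triangle: [A_1A_2A_3] = ½·((-19)·(-12−6) + (-14)·(6−(-1)) + 15·(-1−(-12))) = ½·(342 − 98 + 165) = 409/2.
[PA_2A_3] = ½·((9/2)·(-12−6) + (-14)·(6−(11/6)) + 15·(11/6−(-12))) = ½·(-81 − 175/3 + 415/2) = 409/12, so the A_1-coordinate is (409/12)/(409/2) = 1/6.
[A_1PA_3] = ½·((-19)·(11/6−6) + (9/2)·(6−(-1)) + 15·(-1−(11/6))) = ½·(475/6 + 63/2 − 85/2) = 409/12, so the A_2-coordinate is 1/6.
[A_1A_2P] = ½·((-19)·(-12−(11/6)) + (-14)·(11/6−(-1)) + (9/2)·(-1−(-12))) = ½·(1577/6 − 119/3 + 99/2) = 409/3, so the A_3-coordinate is 2/3.

(1/6, 1/6, 2/3)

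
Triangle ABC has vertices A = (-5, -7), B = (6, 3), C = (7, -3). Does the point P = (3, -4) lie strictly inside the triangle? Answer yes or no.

yes

Barycentric coordinates of P: (25/76, 1/19, 47/76).
The three coordinates are positive, positive, positive; a point is interior exactly when all three are positive.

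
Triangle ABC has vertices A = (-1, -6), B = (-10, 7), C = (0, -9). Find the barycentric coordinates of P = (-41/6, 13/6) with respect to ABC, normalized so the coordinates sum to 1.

(1/6, 2/3, 1/6)

Signed area of the reference triangle: [ABC] = ½·((-1)·(7−(-9)) + (-10)·(-9−(-6)) + 0·(-6−7)) = ½·(-16 + 30 + 0) = 7.
[PBC] = ½·((-41/6)·(7−(-9)) + (-10)·(-9−(13/6)) + 0·(13/6−7)) = ½·(-328/3 + 335/3 + 0) = 7/6, so the A-coordinate is (7/6)/7 = 1/6.
[APC] = ½·((-1)·(13/6−(-9)) + (-41/6)·(-9−(-6)) + 0·(-6−(13/6))) = ½·(-67/6 + 41/2 + 0) = 14/3, so the B-coordinate is 2/3.
[ABP] = ½·((-1)·(7−(13/6)) + (-10)·(13/6−(-6)) + (-41/6)·(-6−7)) = ½·(-29/6 − 245/3 + 533/6) = 7/6, so the C-coordinate is 1/6.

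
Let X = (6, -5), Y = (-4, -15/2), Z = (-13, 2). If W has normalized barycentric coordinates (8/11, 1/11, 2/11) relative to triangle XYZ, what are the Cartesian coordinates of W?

W = (8/11)·X + (1/11)·Y + (2/11)·Z.
x-coordinate: (8/11)·6 + (1/11)·(-4) + (2/11)·(-13) = 18/11.
y-coordinate: (8/11)·(-5) + (1/11)·(-15/2) + (2/11)·2 = -87/22.

(18/11, -87/22)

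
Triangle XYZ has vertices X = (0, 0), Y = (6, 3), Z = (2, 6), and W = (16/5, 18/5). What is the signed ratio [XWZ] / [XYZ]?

2/5

[XYZ] = ½·(0·(3−6) + 6·(6−0) + 2·(0−3)) = ½·(0 + 36 − 6) = 15.
[XWZ] = ½·(0·(18/5−6) + (16/5)·(6−0) + 2·(0−(18/5))) = ½·(0 + 96/5 − 36/5) = 6, so the ratio is 6/15 = 2/5.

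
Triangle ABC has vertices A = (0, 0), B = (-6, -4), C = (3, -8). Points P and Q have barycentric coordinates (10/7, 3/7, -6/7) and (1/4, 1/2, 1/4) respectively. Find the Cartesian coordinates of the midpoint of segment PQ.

Barycentric coordinates of the midpoint are the average: (47/56, 13/28, -17/56).
Converting: (47/56)·A + (13/28)·B + (-17/56)·C = (-207/56, 4/7).

(-207/56, 4/7)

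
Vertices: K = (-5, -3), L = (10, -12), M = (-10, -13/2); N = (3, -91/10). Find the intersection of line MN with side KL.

Barycentric coordinates of N with respect to KLM: (1/5, 3/5, 1/5).
On side KL the M-coordinate is zero; dropping N's M-weight 1/5 and renormalizing the remaining 1/5 : 3/5 gives weights 1/4, 3/4 on K, L.
J = (1/4)·(-5, -3) + (3/4)·(10, -12) = (25/4, -39/4).

(25/4, -39/4)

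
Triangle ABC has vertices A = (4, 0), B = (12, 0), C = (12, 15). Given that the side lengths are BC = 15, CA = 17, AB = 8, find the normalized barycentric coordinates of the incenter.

The incenter has barycentric coordinates proportional to the opposite side lengths: (15 : 17 : 8).
Normalizing by 15+17+8 = 40 gives (3/8, 17/40, 1/5).

(3/8, 17/40, 1/5)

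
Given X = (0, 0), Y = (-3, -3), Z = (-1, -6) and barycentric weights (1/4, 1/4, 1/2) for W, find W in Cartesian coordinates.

(-5/4, -15/4)

W = (1/4)·X + (1/4)·Y + (1/2)·Z.
x-coordinate: (1/4)·0 + (1/4)·(-3) + (1/2)·(-1) = -5/4.
y-coordinate: (1/4)·0 + (1/4)·(-3) + (1/2)·(-6) = -15/4.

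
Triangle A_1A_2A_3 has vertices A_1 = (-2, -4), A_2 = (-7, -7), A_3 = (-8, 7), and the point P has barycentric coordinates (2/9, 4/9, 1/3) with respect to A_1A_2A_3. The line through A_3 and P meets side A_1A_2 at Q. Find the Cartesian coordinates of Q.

Line A_3P meets A_1A_2 where the A_3-coordinate vanishes; zeroing P's A_3-weight and renormalizing leaves A_1, A_2-weights 2/9 : 4/9 → (1/3, 2/3).
So Q = (1/3)·A_1 + (2/3)·A_2 = (-16/3, -6).

(-16/3, -6)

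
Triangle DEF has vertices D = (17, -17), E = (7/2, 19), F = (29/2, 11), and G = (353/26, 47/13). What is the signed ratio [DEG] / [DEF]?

7/13

[DEF] = ½·(17·(19−11) + (7/2)·(11−(-17)) + (29/2)·(-17−19)) = ½·(136 + 98 − 522) = -144.
[DEG] = ½·(17·(19−(47/13)) + (7/2)·(47/13−(-17)) + (353/26)·(-17−19)) = ½·(3400/13 + 938/13 − 6354/13) = -1008/13, so the ratio is (-1008/13)/(-144) = 7/13.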